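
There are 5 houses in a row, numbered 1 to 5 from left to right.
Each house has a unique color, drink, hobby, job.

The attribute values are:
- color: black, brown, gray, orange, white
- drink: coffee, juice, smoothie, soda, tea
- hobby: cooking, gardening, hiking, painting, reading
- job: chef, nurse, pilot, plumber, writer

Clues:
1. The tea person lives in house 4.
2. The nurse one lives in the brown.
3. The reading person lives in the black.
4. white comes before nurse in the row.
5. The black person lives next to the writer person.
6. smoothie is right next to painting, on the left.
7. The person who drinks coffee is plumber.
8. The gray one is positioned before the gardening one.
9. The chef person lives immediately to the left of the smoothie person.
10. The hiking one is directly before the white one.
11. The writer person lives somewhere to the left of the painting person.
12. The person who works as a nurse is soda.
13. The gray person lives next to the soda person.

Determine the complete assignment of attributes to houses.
Solution:

House | Color | Drink | Hobby | Job
-----------------------------------
  1   | black | juice | reading | chef
  2   | orange | smoothie | hiking | writer
  3   | white | coffee | painting | plumber
  4   | gray | tea | cooking | pilot
  5   | brown | soda | gardening | nurse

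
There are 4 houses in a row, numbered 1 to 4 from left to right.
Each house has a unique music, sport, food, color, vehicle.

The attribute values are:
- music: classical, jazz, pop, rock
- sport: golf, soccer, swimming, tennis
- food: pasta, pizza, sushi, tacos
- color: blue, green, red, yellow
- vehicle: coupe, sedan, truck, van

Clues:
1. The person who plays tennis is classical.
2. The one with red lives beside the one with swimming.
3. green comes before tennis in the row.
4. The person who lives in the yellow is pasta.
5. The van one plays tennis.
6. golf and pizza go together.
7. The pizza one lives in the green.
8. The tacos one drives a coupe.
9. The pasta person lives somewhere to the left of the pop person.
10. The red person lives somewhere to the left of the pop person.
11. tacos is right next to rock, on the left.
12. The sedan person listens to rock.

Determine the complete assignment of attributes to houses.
Solution:

House | Music | Sport | Food | Color | Vehicle
----------------------------------------------
  1   | jazz | soccer | tacos | red | coupe
  2   | rock | swimming | pasta | yellow | sedan
  3   | pop | golf | pizza | green | truck
  4   | classical | tennis | sushi | blue | van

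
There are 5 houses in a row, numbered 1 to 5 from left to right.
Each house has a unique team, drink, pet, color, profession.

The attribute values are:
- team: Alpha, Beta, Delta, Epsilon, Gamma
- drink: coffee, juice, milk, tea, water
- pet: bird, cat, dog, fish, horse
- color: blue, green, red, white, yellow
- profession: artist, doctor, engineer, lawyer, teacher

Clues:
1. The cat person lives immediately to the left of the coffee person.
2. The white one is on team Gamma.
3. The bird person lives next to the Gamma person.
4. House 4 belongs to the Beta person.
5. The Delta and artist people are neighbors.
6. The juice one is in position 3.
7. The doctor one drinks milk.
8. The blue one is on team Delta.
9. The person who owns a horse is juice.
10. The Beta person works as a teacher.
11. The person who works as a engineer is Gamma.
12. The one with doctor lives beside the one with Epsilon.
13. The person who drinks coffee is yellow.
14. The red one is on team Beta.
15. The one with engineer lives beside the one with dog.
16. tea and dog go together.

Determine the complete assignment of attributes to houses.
Solution:

House | Team | Drink | Pet | Color | Profession
-----------------------------------------------
  1   | Delta | milk | cat | blue | doctor
  2   | Epsilon | coffee | bird | yellow | artist
  3   | Gamma | juice | horse | white | engineer
  4   | Beta | tea | dog | red | teacher
  5   | Alpha | water | fish | green | lawyer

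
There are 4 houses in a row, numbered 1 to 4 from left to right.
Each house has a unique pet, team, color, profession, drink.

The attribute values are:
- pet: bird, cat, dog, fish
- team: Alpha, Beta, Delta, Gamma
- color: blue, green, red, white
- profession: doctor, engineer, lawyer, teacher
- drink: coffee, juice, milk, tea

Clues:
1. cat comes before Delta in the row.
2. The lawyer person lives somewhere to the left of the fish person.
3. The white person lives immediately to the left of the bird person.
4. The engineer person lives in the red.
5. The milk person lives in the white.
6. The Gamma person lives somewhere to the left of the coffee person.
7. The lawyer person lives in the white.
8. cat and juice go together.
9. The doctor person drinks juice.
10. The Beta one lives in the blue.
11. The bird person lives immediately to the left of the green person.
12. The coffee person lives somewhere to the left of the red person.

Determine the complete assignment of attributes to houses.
Solution:

House | Pet | Team | Color | Profession | Drink
-----------------------------------------------
  1   | dog | Gamma | white | lawyer | milk
  2   | bird | Beta | blue | teacher | coffee
  3   | cat | Alpha | green | doctor | juice
  4   | fish | Delta | red | engineer | tea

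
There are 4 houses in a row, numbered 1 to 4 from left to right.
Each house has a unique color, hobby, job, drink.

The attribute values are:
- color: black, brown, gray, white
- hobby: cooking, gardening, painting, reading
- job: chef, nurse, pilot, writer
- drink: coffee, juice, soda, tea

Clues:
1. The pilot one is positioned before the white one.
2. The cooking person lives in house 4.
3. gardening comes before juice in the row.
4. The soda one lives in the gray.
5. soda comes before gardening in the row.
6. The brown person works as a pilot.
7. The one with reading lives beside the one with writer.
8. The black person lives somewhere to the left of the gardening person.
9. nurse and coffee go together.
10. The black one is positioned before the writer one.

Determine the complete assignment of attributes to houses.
Solution:

House | Color | Hobby | Job | Drink
-----------------------------------
  1   | black | reading | nurse | coffee
  2   | gray | painting | writer | soda
  3   | brown | gardening | pilot | tea
  4   | white | cooking | chef | juice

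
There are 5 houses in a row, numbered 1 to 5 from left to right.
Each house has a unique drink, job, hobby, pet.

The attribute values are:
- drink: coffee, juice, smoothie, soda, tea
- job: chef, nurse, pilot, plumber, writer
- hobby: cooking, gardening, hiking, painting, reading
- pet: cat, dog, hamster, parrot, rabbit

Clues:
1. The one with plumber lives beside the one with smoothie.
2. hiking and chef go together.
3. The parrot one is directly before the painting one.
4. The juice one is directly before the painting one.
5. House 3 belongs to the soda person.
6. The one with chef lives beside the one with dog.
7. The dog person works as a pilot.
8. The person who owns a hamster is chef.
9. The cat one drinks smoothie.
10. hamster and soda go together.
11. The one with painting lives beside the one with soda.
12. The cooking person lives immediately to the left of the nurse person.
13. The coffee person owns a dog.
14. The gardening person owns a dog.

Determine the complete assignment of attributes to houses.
Solution:

House | Drink | Job | Hobby | Pet
---------------------------------
  1   | juice | plumber | cooking | parrot
  2   | smoothie | nurse | painting | cat
  3   | soda | chef | hiking | hamster
  4   | coffee | pilot | gardening | dog
  5   | tea | writer | reading | rabbit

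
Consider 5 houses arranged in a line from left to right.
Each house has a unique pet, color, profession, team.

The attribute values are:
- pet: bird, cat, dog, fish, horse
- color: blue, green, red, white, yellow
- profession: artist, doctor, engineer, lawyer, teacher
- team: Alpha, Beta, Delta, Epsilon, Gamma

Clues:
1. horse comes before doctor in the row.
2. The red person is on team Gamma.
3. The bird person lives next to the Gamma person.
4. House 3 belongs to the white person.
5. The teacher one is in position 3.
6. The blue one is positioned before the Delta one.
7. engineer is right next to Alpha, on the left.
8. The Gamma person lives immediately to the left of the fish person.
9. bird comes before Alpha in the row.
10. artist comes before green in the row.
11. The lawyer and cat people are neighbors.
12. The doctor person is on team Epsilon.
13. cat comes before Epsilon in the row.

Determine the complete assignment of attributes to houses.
Solution:

House | Pet | Color | Profession | Team
---------------------------------------
  1   | bird | blue | lawyer | Beta
  2   | cat | red | engineer | Gamma
  3   | fish | white | teacher | Alpha
  4   | horse | yellow | artist | Delta
  5   | dog | green | doctor | Epsilon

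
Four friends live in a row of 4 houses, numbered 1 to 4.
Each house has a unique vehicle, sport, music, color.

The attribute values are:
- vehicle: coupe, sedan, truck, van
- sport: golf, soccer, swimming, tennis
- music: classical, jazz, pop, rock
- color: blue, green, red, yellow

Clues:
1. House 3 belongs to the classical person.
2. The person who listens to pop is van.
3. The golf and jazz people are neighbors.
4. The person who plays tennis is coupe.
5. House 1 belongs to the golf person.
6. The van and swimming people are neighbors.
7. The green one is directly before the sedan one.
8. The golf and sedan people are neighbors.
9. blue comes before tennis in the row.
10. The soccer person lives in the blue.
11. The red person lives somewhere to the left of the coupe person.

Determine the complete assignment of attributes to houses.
Solution:

House | Vehicle | Sport | Music | Color
---------------------------------------
  1   | van | golf | pop | green
  2   | sedan | swimming | jazz | red
  3   | truck | soccer | classical | blue
  4   | coupe | tennis | rock | yellow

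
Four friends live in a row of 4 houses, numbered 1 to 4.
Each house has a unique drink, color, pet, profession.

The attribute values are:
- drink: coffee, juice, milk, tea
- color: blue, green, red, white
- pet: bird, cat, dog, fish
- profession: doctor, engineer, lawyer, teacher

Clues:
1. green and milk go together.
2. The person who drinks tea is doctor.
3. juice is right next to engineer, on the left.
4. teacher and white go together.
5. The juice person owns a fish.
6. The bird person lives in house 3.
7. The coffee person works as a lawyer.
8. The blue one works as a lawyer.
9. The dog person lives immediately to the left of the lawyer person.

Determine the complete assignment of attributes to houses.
Solution:

House | Drink | Color | Pet | Profession
----------------------------------------
  1   | juice | white | fish | teacher
  2   | milk | green | dog | engineer
  3   | coffee | blue | bird | lawyer
  4   | tea | red | cat | doctor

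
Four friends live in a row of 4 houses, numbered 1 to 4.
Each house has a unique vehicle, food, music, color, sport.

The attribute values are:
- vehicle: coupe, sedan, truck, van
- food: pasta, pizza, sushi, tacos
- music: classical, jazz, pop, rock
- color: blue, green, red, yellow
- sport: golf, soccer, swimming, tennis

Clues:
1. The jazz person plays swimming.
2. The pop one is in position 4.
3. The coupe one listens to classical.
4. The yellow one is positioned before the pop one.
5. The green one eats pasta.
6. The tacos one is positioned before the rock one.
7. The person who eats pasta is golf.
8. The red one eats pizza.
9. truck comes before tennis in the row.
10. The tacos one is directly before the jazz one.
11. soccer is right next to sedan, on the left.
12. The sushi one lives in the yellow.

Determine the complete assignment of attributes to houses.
Solution:

House | Vehicle | Food | Music | Color | Sport
----------------------------------------------
  1   | coupe | tacos | classical | blue | soccer
  2   | sedan | sushi | jazz | yellow | swimming
  3   | truck | pasta | rock | green | golf
  4   | van | pizza | pop | red | tennis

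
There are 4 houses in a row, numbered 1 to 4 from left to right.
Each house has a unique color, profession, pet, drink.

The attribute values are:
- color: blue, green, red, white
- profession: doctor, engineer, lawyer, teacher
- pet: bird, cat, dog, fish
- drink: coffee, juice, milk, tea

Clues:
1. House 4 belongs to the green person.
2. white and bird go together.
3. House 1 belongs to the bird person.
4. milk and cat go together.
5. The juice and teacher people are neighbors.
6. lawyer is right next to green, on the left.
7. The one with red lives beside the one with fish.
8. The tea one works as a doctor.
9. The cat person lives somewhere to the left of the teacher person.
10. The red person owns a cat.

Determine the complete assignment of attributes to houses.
Solution:

House | Color | Profession | Pet | Drink
----------------------------------------
  1   | white | doctor | bird | tea
  2   | red | engineer | cat | milk
  3   | blue | lawyer | fish | juice
  4   | green | teacher | dog | coffee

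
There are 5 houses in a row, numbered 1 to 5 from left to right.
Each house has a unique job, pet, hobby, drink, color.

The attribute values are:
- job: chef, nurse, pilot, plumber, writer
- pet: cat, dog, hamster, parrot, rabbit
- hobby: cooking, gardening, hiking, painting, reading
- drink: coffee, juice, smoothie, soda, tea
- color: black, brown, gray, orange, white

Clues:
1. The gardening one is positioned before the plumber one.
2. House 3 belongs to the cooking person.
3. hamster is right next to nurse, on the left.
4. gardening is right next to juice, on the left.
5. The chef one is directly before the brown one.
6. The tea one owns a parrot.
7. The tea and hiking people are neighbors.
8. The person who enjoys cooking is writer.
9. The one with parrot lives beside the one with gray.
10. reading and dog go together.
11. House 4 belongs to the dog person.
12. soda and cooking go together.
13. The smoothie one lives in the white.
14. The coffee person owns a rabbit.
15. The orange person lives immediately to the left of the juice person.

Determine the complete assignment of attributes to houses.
Solution:

House | Job | Pet | Hobby | Drink | Color
-----------------------------------------
  1   | pilot | parrot | gardening | tea | orange
  2   | chef | cat | hiking | juice | gray
  3   | writer | hamster | cooking | soda | brown
  4   | nurse | dog | reading | smoothie | white
  5   | plumber | rabbit | painting | coffee | black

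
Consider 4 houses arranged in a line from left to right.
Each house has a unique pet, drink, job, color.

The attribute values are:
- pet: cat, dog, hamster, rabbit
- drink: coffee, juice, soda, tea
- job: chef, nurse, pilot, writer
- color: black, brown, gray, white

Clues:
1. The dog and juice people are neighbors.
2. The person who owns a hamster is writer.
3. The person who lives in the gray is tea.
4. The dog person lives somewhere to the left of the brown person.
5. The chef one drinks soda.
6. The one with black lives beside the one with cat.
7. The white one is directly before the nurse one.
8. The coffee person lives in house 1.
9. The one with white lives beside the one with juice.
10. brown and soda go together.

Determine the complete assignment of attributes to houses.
Solution:

House | Pet | Drink | Job | Color
---------------------------------
  1   | dog | coffee | pilot | white
  2   | rabbit | juice | nurse | black
  3   | cat | soda | chef | brown
  4   | hamster | tea | writer | gray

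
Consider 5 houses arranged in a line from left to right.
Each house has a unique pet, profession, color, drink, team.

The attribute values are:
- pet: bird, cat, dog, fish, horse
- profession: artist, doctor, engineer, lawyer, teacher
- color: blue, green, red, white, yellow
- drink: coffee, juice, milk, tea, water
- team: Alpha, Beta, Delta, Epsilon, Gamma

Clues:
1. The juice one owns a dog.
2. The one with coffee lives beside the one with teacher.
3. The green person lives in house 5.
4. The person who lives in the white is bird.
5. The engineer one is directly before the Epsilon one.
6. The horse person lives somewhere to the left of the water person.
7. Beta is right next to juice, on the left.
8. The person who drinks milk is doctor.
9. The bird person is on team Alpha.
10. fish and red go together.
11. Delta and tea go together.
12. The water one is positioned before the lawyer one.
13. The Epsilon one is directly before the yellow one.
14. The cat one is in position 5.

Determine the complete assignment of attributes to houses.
Solution:

House | Pet | Profession | Color | Drink | Team
-----------------------------------------------
  1   | fish | engineer | red | coffee | Beta
  2   | dog | teacher | blue | juice | Epsilon
  3   | horse | doctor | yellow | milk | Gamma
  4   | bird | artist | white | water | Alpha
  5   | cat | lawyer | green | tea | Delta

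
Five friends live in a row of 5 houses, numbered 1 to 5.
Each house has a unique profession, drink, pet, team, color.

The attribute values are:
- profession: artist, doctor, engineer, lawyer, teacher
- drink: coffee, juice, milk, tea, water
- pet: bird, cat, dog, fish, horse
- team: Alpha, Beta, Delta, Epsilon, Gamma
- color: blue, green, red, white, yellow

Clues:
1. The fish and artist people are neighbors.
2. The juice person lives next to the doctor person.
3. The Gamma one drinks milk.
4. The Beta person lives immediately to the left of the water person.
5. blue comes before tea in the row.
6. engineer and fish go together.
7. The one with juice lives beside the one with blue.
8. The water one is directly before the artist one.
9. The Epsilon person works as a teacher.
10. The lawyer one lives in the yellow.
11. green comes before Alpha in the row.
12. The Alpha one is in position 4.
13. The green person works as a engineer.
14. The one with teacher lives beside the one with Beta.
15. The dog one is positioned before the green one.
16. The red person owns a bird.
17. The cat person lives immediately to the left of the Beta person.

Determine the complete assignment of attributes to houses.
Solution:

House | Profession | Drink | Pet | Team | Color
-----------------------------------------------
  1   | teacher | juice | cat | Epsilon | white
  2   | doctor | coffee | dog | Beta | blue
  3   | engineer | water | fish | Delta | green
  4   | artist | tea | bird | Alpha | red
  5   | lawyer | milk | horse | Gamma | yellow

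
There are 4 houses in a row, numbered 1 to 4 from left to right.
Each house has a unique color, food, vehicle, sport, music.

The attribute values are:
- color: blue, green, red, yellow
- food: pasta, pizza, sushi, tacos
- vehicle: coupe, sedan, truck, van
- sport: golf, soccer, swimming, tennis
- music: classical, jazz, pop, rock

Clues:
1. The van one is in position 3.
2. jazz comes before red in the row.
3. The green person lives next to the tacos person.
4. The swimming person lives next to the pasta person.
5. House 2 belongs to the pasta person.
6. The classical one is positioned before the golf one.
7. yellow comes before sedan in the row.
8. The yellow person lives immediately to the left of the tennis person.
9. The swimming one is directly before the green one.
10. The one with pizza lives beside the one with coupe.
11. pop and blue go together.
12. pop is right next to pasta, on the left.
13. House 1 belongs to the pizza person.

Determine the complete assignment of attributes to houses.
Solution:

House | Color | Food | Vehicle | Sport | Music
----------------------------------------------
  1   | blue | pizza | truck | swimming | pop
  2   | green | pasta | coupe | soccer | classical
  3   | yellow | tacos | van | golf | jazz
  4   | red | sushi | sedan | tennis | rock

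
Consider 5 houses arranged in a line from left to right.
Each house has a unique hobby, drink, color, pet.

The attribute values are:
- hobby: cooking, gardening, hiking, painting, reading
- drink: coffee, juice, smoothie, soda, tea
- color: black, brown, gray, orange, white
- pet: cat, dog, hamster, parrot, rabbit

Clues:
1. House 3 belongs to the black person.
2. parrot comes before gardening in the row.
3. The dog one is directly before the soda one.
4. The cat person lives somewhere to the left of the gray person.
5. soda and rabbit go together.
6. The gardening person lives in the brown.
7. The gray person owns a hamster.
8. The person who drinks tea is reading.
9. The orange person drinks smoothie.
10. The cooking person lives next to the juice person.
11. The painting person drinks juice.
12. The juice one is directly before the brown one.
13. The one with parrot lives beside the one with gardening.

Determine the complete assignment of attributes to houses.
Solution:

House | Hobby | Drink | Color | Pet
-----------------------------------
  1   | hiking | smoothie | orange | dog
  2   | cooking | soda | white | rabbit
  3   | painting | juice | black | parrot
  4   | gardening | coffee | brown | cat
  5   | reading | tea | gray | hamster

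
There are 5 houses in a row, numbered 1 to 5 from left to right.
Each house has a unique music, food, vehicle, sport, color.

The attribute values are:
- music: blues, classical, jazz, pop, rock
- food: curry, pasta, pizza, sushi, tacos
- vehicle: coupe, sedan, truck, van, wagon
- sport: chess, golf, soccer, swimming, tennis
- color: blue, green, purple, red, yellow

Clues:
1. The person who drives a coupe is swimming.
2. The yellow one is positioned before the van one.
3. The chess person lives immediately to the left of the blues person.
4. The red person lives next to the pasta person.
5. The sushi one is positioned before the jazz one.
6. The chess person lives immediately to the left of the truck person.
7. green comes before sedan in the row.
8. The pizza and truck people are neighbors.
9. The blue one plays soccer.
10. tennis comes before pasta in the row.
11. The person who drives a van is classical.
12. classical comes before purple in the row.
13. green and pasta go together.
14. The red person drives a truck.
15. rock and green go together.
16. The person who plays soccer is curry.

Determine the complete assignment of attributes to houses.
Solution:

House | Music | Food | Vehicle | Sport | Color
----------------------------------------------
  1   | pop | pizza | wagon | chess | yellow
  2   | blues | sushi | truck | tennis | red
  3   | rock | pasta | coupe | swimming | green
  4   | classical | curry | van | soccer | blue
  5   | jazz | tacos | sedan | golf | purple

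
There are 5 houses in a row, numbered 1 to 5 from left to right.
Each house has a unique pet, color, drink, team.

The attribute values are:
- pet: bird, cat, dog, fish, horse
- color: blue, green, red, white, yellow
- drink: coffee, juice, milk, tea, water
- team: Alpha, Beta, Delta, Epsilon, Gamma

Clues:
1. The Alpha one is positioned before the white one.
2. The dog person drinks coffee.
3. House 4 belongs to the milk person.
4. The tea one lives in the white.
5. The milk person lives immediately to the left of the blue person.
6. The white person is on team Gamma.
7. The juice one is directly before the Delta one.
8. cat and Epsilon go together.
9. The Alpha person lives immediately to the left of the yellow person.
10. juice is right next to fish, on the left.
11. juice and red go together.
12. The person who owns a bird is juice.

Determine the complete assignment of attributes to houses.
Solution:

House | Pet | Color | Drink | Team
----------------------------------
  1   | bird | red | juice | Alpha
  2   | fish | yellow | water | Delta
  3   | horse | white | tea | Gamma
  4   | cat | green | milk | Epsilon
  5   | dog | blue | coffee | Beta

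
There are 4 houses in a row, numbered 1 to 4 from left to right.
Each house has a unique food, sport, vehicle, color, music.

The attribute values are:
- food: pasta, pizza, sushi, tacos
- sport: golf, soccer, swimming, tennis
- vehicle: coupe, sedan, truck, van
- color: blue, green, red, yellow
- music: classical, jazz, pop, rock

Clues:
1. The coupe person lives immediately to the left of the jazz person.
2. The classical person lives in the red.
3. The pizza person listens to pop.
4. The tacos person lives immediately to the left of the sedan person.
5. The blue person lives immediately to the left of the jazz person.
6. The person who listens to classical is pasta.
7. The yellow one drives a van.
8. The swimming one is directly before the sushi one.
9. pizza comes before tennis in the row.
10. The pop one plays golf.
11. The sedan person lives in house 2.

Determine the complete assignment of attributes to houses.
Solution:

House | Food | Sport | Vehicle | Color | Music
----------------------------------------------
  1   | tacos | swimming | coupe | blue | rock
  2   | sushi | soccer | sedan | green | jazz
  3   | pizza | golf | van | yellow | pop
  4   | pasta | tennis | truck | red | classical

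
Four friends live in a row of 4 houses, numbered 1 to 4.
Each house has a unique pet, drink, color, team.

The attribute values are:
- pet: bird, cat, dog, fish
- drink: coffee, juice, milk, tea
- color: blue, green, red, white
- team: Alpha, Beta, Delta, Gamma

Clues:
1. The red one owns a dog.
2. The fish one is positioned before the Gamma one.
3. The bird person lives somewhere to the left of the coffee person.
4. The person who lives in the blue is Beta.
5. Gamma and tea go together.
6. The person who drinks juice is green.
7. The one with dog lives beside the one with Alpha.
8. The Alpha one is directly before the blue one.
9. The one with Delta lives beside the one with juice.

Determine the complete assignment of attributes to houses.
Solution:

House | Pet | Drink | Color | Team
----------------------------------
  1   | dog | milk | red | Delta
  2   | bird | juice | green | Alpha
  3   | fish | coffee | blue | Beta
  4   | cat | tea | white | Gamma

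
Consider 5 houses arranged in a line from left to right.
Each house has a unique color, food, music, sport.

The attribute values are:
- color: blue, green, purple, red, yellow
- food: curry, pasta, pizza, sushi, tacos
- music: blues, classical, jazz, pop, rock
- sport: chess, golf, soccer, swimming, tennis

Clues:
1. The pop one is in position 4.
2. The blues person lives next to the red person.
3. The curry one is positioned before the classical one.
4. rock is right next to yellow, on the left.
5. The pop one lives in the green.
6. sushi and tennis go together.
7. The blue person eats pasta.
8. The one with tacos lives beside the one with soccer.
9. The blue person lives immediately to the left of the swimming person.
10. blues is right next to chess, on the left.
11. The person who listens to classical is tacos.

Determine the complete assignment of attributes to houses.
Solution:

House | Color | Food | Music | Sport
------------------------------------
  1   | blue | pasta | rock | golf
  2   | yellow | curry | blues | swimming
  3   | red | tacos | classical | chess
  4   | green | pizza | pop | soccer
  5   | purple | sushi | jazz | tennis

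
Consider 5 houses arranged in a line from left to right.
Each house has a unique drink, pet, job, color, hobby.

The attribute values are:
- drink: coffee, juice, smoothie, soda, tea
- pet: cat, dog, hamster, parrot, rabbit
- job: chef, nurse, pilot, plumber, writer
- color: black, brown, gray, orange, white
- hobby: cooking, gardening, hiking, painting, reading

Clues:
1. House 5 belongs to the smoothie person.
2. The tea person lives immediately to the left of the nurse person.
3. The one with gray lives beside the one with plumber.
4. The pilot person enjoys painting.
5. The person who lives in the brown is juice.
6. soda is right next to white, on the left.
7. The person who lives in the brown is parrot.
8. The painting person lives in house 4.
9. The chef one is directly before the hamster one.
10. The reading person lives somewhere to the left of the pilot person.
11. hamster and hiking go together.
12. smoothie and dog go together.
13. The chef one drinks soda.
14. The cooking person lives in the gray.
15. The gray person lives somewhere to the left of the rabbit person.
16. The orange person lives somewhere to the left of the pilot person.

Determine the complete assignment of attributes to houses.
Solution:

House | Drink | Pet | Job | Color | Hobby
-----------------------------------------
  1   | soda | cat | chef | gray | cooking
  2   | tea | hamster | plumber | white | hiking
  3   | coffee | rabbit | nurse | orange | reading
  4   | juice | parrot | pilot | brown | painting
  5   | smoothie | dog | writer | black | gardening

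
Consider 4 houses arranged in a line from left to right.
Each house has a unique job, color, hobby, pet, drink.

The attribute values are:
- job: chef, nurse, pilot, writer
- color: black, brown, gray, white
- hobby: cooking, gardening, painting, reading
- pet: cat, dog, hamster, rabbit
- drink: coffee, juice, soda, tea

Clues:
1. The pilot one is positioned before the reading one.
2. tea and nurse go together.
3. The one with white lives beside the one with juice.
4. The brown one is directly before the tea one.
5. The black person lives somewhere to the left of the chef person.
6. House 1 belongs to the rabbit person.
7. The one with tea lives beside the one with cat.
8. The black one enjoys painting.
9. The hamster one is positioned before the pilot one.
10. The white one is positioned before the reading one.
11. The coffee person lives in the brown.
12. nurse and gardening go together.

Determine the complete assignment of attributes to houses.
Solution:

House | Job | Color | Hobby | Pet | Drink
-----------------------------------------
  1   | writer | brown | cooking | rabbit | coffee
  2   | nurse | white | gardening | hamster | tea
  3   | pilot | black | painting | cat | juice
  4   | chef | gray | reading | dog | soda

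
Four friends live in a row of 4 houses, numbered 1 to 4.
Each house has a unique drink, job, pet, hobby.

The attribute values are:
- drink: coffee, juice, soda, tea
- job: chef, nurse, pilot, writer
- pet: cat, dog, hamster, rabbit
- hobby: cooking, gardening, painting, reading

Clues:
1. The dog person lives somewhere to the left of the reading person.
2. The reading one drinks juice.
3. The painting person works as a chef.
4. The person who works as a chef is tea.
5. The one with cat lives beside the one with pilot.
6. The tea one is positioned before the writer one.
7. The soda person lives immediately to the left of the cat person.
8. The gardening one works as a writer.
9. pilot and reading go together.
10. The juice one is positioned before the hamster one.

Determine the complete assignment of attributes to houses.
Solution:

House | Drink | Job | Pet | Hobby
---------------------------------
  1   | soda | nurse | dog | cooking
  2   | tea | chef | cat | painting
  3   | juice | pilot | rabbit | reading
  4   | coffee | writer | hamster | gardening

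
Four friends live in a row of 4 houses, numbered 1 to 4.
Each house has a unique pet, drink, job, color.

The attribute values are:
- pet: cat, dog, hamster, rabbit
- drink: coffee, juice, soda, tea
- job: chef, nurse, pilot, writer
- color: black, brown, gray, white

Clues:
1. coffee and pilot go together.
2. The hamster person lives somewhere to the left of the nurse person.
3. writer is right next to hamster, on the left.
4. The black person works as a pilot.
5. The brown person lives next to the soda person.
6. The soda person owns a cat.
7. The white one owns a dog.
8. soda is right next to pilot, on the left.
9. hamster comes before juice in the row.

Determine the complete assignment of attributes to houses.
Solution:

House | Pet | Drink | Job | Color
---------------------------------
  1   | rabbit | tea | chef | brown
  2   | cat | soda | writer | gray
  3   | hamster | coffee | pilot | black
  4   | dog | juice | nurse | white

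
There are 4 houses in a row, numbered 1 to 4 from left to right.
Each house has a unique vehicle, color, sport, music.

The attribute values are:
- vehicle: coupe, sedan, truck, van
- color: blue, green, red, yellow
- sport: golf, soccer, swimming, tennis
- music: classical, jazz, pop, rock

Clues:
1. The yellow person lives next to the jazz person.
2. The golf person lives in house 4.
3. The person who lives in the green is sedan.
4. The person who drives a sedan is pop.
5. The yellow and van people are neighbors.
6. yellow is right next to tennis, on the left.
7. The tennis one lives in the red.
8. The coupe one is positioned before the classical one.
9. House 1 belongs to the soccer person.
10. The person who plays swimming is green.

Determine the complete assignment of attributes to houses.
Solution:

House | Vehicle | Color | Sport | Music
---------------------------------------
  1   | coupe | yellow | soccer | rock
  2   | van | red | tennis | jazz
  3   | sedan | green | swimming | pop
  4   | truck | blue | golf | classical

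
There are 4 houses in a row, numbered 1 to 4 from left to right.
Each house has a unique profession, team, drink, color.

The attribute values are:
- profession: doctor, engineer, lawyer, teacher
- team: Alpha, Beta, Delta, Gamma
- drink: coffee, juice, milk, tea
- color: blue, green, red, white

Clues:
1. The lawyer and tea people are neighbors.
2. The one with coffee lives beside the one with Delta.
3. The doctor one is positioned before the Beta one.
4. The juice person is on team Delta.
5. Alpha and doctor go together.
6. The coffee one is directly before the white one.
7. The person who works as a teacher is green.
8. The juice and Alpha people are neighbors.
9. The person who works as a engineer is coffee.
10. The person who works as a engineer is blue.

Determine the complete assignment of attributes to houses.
Solution:

House | Profession | Team | Drink | Color
-----------------------------------------
  1   | engineer | Gamma | coffee | blue
  2   | lawyer | Delta | juice | white
  3   | doctor | Alpha | tea | red
  4   | teacher | Beta | milk | green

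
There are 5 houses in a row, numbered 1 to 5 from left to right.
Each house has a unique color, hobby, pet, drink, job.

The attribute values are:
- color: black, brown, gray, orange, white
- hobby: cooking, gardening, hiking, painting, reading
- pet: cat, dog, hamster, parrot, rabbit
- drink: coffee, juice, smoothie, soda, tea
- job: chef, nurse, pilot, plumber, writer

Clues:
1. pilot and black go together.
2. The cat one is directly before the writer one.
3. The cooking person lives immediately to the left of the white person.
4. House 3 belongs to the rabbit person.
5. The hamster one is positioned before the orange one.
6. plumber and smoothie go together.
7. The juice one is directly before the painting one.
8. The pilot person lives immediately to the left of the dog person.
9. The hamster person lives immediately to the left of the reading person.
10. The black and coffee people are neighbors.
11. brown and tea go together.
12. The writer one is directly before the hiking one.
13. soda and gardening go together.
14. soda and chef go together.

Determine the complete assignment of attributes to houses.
Solution:

House | Color | Hobby | Pet | Drink | Job
-----------------------------------------
  1   | black | cooking | cat | juice | pilot
  2   | white | painting | dog | coffee | writer
  3   | brown | hiking | rabbit | tea | nurse
  4   | gray | gardening | hamster | soda | chef
  5   | orange | reading | parrot | smoothie | plumber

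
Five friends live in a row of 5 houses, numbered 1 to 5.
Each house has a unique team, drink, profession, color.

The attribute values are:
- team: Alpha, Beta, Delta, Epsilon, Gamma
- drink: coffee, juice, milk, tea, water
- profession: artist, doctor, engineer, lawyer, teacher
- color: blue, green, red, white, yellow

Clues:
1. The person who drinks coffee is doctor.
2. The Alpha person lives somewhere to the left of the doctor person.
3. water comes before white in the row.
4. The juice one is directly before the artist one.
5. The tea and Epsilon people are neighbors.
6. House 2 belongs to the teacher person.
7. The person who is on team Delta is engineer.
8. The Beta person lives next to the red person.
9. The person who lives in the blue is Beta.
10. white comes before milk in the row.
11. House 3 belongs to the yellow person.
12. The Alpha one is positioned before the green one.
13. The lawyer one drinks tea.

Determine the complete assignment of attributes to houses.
Solution:

House | Team | Drink | Profession | Color
-----------------------------------------
  1   | Beta | tea | lawyer | blue
  2   | Epsilon | juice | teacher | red
  3   | Alpha | water | artist | yellow
  4   | Gamma | coffee | doctor | white
  5   | Delta | milk | engineer | green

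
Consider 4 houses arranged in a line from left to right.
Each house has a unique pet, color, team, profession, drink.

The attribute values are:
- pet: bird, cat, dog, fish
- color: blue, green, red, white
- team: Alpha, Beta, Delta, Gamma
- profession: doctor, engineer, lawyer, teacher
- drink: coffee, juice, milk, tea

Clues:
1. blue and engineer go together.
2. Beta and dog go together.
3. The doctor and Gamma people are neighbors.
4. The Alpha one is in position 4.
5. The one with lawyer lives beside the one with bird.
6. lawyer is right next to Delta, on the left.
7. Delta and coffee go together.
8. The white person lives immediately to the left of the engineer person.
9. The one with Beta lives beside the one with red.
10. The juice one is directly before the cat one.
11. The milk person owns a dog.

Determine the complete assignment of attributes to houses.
Solution:

House | Pet | Color | Team | Profession | Drink
-----------------------------------------------
  1   | dog | green | Beta | lawyer | milk
  2   | bird | red | Delta | doctor | coffee
  3   | fish | white | Gamma | teacher | juice
  4   | cat | blue | Alpha | engineer | tea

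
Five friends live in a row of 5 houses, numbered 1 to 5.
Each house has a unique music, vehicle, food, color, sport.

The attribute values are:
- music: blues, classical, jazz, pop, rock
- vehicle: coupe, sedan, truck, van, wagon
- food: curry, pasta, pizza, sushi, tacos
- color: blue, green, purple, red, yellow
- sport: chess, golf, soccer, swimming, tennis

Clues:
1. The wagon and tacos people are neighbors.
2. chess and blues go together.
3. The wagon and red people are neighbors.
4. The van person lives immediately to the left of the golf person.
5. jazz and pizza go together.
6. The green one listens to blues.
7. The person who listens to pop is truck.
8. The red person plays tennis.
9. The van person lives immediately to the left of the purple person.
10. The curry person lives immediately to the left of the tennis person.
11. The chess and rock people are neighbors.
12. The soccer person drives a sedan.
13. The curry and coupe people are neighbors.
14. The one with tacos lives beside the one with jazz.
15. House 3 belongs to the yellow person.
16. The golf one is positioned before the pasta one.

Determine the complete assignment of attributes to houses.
Solution:

House | Music | Vehicle | Food | Color | Sport
----------------------------------------------
  1   | blues | wagon | curry | green | chess
  2   | rock | coupe | tacos | red | tennis
  3   | jazz | van | pizza | yellow | swimming
  4   | pop | truck | sushi | purple | golf
  5   | classical | sedan | pasta | blue | soccer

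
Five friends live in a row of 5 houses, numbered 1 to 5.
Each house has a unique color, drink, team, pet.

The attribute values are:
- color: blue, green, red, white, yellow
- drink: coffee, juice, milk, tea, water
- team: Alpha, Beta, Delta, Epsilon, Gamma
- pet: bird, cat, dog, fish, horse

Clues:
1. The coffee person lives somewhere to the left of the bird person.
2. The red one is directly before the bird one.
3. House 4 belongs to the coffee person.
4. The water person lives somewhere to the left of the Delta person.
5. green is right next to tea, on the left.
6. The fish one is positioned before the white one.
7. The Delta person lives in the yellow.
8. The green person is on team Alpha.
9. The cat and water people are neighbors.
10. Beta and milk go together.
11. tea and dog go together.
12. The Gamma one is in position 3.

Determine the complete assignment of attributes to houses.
Solution:

House | Color | Drink | Team | Pet
----------------------------------
  1   | blue | milk | Beta | cat
  2   | green | water | Alpha | fish
  3   | white | tea | Gamma | dog
  4   | red | coffee | Epsilon | horse
  5   | yellow | juice | Delta | bird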